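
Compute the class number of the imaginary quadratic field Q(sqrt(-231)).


K = Q(sqrt(-231)). d mod 4 = 1, so D = disc(K) = d = -231
h(K) equals the number of primitive reduced positive-definite forms (a, b, c) = a*x^2 + b*x*y + c*y^2 with b^2 - 4ac = D,
where reduced means |b| <= a <= c, with b >= 0 whenever |b| = a or a = c, and primitive means gcd(a, b, c) = 1.
Reduced forces 3a^2 <= |D| = 231, so 1 <= a <= 8; b must have the parity of D, and c = (b^2 - D)/(4a) must be an integer >= a.
Enumerate a = 1..8, b in [-a, a]:
  a=1: (1, 1, 58)  [1]
  a=2: (2, -1, 29), (2, 1, 29)  [2]
  a=3: (3, 3, 20)  [1]
  a=4: (4, -3, 15), (4, 3, 15)  [2]
  a=5: (5, -3, 12), (5, 3, 12)  [2]
  a=6: (6, -3, 10), (6, 3, 10)  [2]
  a=7: (7, 7, 10)  [1]
  a=8: (8, 5, 8)  [1]
Total reduced forms: 1 + 2 + 1 + 2 + 2 + 2 + 1 + 1 = 12
h = 12

12


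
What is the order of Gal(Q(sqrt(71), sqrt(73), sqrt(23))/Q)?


The 3 square roots of distinct primes are multiplicatively independent over Q,
so [K:Q] = 2^3 and Gal(K/Q) is isomorphic to (Z/2Z)^3.
|Gal| = 2^3 = 8

8


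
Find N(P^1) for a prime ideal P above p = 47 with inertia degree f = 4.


N(P^a) = p^(a*f)
= 47^(1*4)
= 47^4
= 4879681

4879681


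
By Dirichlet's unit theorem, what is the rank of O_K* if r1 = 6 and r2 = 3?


By Dirichlet's unit theorem:
rank = r1 + r2 - 1
= 6 + 3 - 1
= 8

8


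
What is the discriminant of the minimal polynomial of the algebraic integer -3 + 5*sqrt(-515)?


The element -3 + 5*sqrt(-515) has minimal polynomial:
x^2 + 6*x + 12884
Discriminant = (6)^2 - 4*(12884)
= 36 - 51536
= -51500

-51500


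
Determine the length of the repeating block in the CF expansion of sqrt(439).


Run the CF algorithm for sqrt(439).
a_0 = floor(sqrt(439)) = 20; set m_0=0, q_0=1.
Recurrence: m' = q*a - m,  q' = (d - m'^2)/q,  a' = floor((a_0 + m')/q').
  step 1: m=20, q=39, a=1
  step 2: m=19, q=2, a=19
  step 3: m=19, q=39, a=1
  step 4: m=20, q=1, a=40
a_4 = 2*a_0 = 40, so the period closes here.
sqrt(439) = [20; 1, 19, 1, 40]
Period length = 4

4


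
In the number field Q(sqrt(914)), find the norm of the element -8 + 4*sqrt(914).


N(a + b*sqrt(d)) = a^2 - d*b^2
= (-8)^2 - (914)*(4)^2
= 64 - 14624
= -14560

-14560


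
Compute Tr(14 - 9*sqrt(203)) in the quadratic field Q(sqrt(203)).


Tr(a + b*sqrt(d)) = (a + b*sqrt(d)) + (a - b*sqrt(d)) = 2a
= 2 * (14)
= 28

28


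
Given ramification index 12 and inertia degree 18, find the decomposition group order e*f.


|D_P| = e * f
= 12 * 18
= 216

216


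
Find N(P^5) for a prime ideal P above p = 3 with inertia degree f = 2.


N(P^a) = p^(a*f)
= 3^(5*2)
= 3^10
= 59049

59049


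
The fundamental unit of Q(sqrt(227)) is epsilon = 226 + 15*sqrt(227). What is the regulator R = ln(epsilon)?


epsilon = 226 + 15*sqrt(227)
= 451.9978
R = ln(451.9978)
= 6.1137

6.1137


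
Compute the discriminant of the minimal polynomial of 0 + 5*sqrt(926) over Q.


The element 0 + 5*sqrt(926) has minimal polynomial:
x^2 + 0*x - 23150
Discriminant = (0)^2 - 4*(-23150)
= 0 + 92600
= 92600

92600


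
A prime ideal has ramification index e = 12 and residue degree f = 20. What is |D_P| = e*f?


|D_P| = e * f
= 12 * 20
= 240

240


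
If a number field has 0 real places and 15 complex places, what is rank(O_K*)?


By Dirichlet's unit theorem:
rank = r1 + r2 - 1
= 0 + 15 - 1
= 14

14


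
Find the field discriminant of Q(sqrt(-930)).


For K = Q(sqrt(d)) with d squarefree: disc(K) = d if d = 1 mod 4, and disc(K) = 4d if d = 2 or 3 mod 4.
Here d = -930, and d mod 4 = 2.
d = 2 mod 4, not 1 (O_K = Z[sqrt(d)]), so disc(K) = 4d = 4 * (-930) = -3720

-3720


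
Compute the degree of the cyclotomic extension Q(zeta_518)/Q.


The degree equals Euler's totient phi(518).
518 = 2 * 7 * 37
phi(518) = 216

216


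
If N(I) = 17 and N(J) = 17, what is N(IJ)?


N(IJ) = N(I) * N(J)
= 17 * 17
= 289

289


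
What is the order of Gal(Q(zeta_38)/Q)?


|Gal(Q(zeta_38)/Q)| = phi(38)
= 18

18


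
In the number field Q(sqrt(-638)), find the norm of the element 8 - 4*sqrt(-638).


N(a + b*sqrt(d)) = a^2 - d*b^2
= (8)^2 - (-638)*(-4)^2
= 64 + 10208
= 10272

10272


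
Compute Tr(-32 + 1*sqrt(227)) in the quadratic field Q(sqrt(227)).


Tr(a + b*sqrt(d)) = (a + b*sqrt(d)) + (a - b*sqrt(d)) = 2a
= 2 * (-32)
= -64

-64


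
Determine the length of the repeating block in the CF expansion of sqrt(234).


Run the CF algorithm for sqrt(234).
a_0 = floor(sqrt(234)) = 15; set m_0=0, q_0=1.
Recurrence: m' = q*a - m,  q' = (d - m'^2)/q,  a' = floor((a_0 + m')/q').
  step 1: m=15, q=9, a=3
  step 2: m=12, q=10, a=2
  step 3: m=8, q=17, a=1
  step 4: m=9, q=9, a=2
  step 5: m=9, q=17, a=1
  step 6: m=8, q=10, a=2
  step 7: m=12, q=9, a=3
  step 8: m=15, q=1, a=30
a_8 = 2*a_0 = 30, so the period closes here.
sqrt(234) = [15; 3, 2, 1, 2, 1, 2, 3, 30]
Period length = 8

8


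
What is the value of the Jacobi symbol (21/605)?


Compute (21/605) via quadratic reciprocity:
  reciprocity: (21/605) -> +(605/21)
  reduce: (17/21)
  reciprocity: (17/21) -> +(21/17)
  reduce: (4/17)
  pull out 2: (2/17) = +1  (since 17 mod 8 = 1)
  pull out 2: (2/17) = +1  (since 17 mod 8 = 1)
  (1/17) = 1
Product of signs = 1

1


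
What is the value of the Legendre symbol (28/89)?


p = 89 is prime, so compute (28/89) with the reciprocity algorithm (Jacobi-symbol steps: pull out 2s via (2/n), flip via reciprocity, reduce):
  pull out 2: (2/89) = +1  (since 89 mod 8 = 1)
  pull out 2: (2/89) = +1  (since 89 mod 8 = 1)
  reciprocity: (7/89) -> +(89/7)
  reduce: (5/7)
  reciprocity: (5/7) -> +(7/5)
  reduce: (2/5)
  pull out 2: (2/5) = -1  (since 5 mod 8 = 5)
  (1/5) = 1
Product of signs = -1
(28/89) = -1

-1


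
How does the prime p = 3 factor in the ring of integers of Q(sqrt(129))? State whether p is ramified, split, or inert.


K = Q(sqrt(129)). Since d mod 4 = 1, disc(K) = 129.
Check p | disc: 129 mod 3 = 0.
p divides disc, so p ramifies: (p) = P^2 with e=2, f=1, g=1.
Therefore p is ramified.

ramified


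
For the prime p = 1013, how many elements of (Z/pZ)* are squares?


For prime p, the number of non-zero quadratic residues is (p-1)/2.
= (1013-1)/2
= 506

506


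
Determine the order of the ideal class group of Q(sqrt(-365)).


K = Q(sqrt(-365)). d mod 4 = 3, so D = disc(K) = 4d = -1460
h(K) equals the number of primitive reduced positive-definite forms (a, b, c) = a*x^2 + b*x*y + c*y^2 with b^2 - 4ac = D,
where reduced means |b| <= a <= c, with b >= 0 whenever |b| = a or a = c, and primitive means gcd(a, b, c) = 1.
Reduced forces 3a^2 <= |D| = 1460, so 1 <= a <= 22; b must have the parity of D, and c = (b^2 - D)/(4a) must be an integer >= a.
Enumerate a = 1..22, b in [-a, a]:
  a=1: (1, 0, 365)  [1]
  a=2: (2, 2, 183)  [1]
  a=3: (3, -2, 122), (3, 2, 122)  [2]
  a=4: none
  a=5: (5, 0, 73)  [1]
  a=6: (6, -2, 61), (6, 2, 61)  [2]
  a=7..8: none
  a=9: (9, -4, 41), (9, 4, 41)  [2]
  a=10: (10, 10, 39)  [1]
  a=11: (11, -6, 34), (11, 6, 34)  [2]
  a=12: none
  a=13: (13, -10, 30), (13, 10, 30)  [2]
  a=14: none
  a=15: (15, -10, 26), (15, 10, 26)  [2]
  a=16: none
  a=17: (17, -6, 22), (17, 6, 22)  [2]
  a=18: (18, -14, 23), (18, 14, 23)  [2]
  a=19..22: none
Total reduced forms: 1 + 1 + 2 + 1 + 2 + 2 + 1 + 2 + 2 + 2 + 2 + 2 = 20
h = 20

20


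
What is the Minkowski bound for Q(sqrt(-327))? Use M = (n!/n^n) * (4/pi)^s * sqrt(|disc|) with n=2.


d = -327, d mod 4 = 1, so disc(K) = d = -327; |disc(K)| = 327
Imaginary quadratic field, so n = 2, s = r2 = 1, r1 = 0
M = (n!/n^n) * (4/pi)^s * sqrt(|disc(K)|) = (2!/2^2) * (4/pi)^1 * sqrt(327)
= 0.5 * 1.273240 * 18.083141
= 11.5121

11.5121


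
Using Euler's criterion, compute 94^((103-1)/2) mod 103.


p = 103 is prime and the exponent is (p-1)/2 = 51, so by Euler's criterion 94^51 = (94/103) = +1 or -1 mod 103.
Compute by square-and-multiply:
  51 = 32 + 16 + 2 + 1 (binary 110011)
  Repeated squaring mod 103: 94^1 = 94, 94^2 = 81, 94^4 = 72, 94^8 = 34, 94^16 = 23, 94^32 = 14
  94^51 = 94^32 * 94^16 * 94^2 * 94^1 = 14 * 23 * 81 * 94 mod 103
    14 * 23 = 322 = 13 mod 103
    13 * 81 = 1053 = 23 mod 103
    23 * 94 = 2162 = 102 mod 103
  94^51 = 102 mod 103
Result 102 = p - 1 = -1 mod 103: 94 is a quadratic non-residue mod 103. As a residue in [0, p-1] the value is 102.
94^51 mod 103 = 102

102


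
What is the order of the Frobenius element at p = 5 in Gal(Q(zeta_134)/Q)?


The Frobenius at p in Gal(Q(zeta_n)/Q) = (Z/nZ)* is the class of p, so its order is ord_134(5), the smallest k >= 1 with 5^k = 1 mod 134.
n = 134 = 2 * 67, phi(134) = 66; the order divides phi(n).
Divisors of 66: 1, 2, 3, 6, 11, 22, 33, 66
Repeated squaring mod 134: 5^1 = 5, 5^2 = 25, 5^4 = 89, 5^8 = 15, 5^16 = 91, 5^32 = 107, 5^64 = 59
Test divisors in increasing order:
  k=1: 5^1 = 5 mod 134
  k=2: 5^2 = 25 mod 134
  k=3: 5^3 = 25 * 5 = 125 mod 134
  k=6: 5^6 = 89 * 25 = 81 mod 134
  k=11: 5^11 = 15 * 25 * 5 = 133 mod 134
  k=22: 5^22 = 91 * 89 * 25 = 1 mod 134  <- first divisor giving 1
Order = 22

22


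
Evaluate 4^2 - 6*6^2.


x^2 - d*y^2
= 4^2 - 6*6^2
= 16 - 216
= -200

-200


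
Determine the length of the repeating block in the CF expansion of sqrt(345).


Run the CF algorithm for sqrt(345).
a_0 = floor(sqrt(345)) = 18; set m_0=0, q_0=1.
Recurrence: m' = q*a - m,  q' = (d - m'^2)/q,  a' = floor((a_0 + m')/q').
  step 1: m=18, q=21, a=1
  step 2: m=3, q=16, a=1
  step 3: m=13, q=11, a=2
  step 4: m=9, q=24, a=1
  step 5: m=15, q=5, a=6
  step 6: m=15, q=24, a=1
  step 7: m=9, q=11, a=2
  step 8: m=13, q=16, a=1
  step 9: m=3, q=21, a=1
  step 10: m=18, q=1, a=36
a_10 = 2*a_0 = 36, so the period closes here.
sqrt(345) = [18; 1, 1, 2, 1, 6, 1, 2, 1, 1, 36]
Period length = 10

10


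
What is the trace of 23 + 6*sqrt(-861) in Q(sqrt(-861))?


Tr(a + b*sqrt(d)) = (a + b*sqrt(d)) + (a - b*sqrt(d)) = 2a
= 2 * (23)
= 46

46


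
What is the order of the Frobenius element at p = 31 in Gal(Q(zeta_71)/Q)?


The Frobenius at p in Gal(Q(zeta_n)/Q) = (Z/nZ)* is the class of p, so its order is ord_71(31), the smallest k >= 1 with 31^k = 1 mod 71.
n = 71 = 71, phi(71) = 70; the order divides phi(n).
Divisors of 70: 1, 2, 5, 7, 10, 14, 35, 70
Repeated squaring mod 71: 31^1 = 31, 31^2 = 38, 31^4 = 24, 31^8 = 8, 31^16 = 64, 31^32 = 49, 31^64 = 58
Test divisors in increasing order:
  k=1: 31^1 = 31 mod 71
  k=2: 31^2 = 38 mod 71
  k=5: 31^5 = 24 * 31 = 34 mod 71
  k=7: 31^7 = 24 * 38 * 31 = 14 mod 71
  k=10: 31^10 = 8 * 38 = 20 mod 71
  k=14: 31^14 = 8 * 24 * 38 = 54 mod 71
  k=35: 31^35 = 49 * 38 * 31 = 70 mod 71
  k=70: 31^70 = 58 * 24 * 38 = 1 mod 71  <- first divisor giving 1
Order = 70

70


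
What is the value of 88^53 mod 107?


p = 107 is prime and the exponent is (p-1)/2 = 53, so by Euler's criterion 88^53 = (88/107) = +1 or -1 mod 107.
Compute by square-and-multiply:
  53 = 32 + 16 + 4 + 1 (binary 110101)
  Repeated squaring mod 107: 88^1 = 88, 88^2 = 40, 88^4 = 102, 88^8 = 25, 88^16 = 90, 88^32 = 75
  88^53 = 88^32 * 88^16 * 88^4 * 88^1 = 75 * 90 * 102 * 88 mod 107
    75 * 90 = 6750 = 9 mod 107
    9 * 102 = 918 = 62 mod 107
    62 * 88 = 5456 = 106 mod 107
  88^53 = 106 mod 107
Result 106 = p - 1 = -1 mod 107: 88 is a quadratic non-residue mod 107. As a residue in [0, p-1] the value is 106.
88^53 mod 107 = 106

106


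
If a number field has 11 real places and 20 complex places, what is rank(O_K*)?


By Dirichlet's unit theorem:
rank = r1 + r2 - 1
= 11 + 20 - 1
= 30

30


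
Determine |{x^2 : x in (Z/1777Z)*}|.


For prime p, the number of non-zero quadratic residues is (p-1)/2.
= (1777-1)/2
= 888

888


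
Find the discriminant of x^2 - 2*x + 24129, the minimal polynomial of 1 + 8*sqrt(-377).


The element 1 + 8*sqrt(-377) has minimal polynomial:
x^2 - 2*x + 24129
Discriminant = (-2)^2 - 4*(24129)
= 4 - 96516
= -96512

-96512


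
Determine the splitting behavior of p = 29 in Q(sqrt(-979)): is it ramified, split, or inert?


K = Q(sqrt(-979)). Since d mod 4 = 1, disc(K) = -979.
Check p | disc: -979 mod 29 = 7.
p does not divide disc. Compute Legendre symbol (d/p):
7^((29-1)/2) mod 29 = 1
(d/p) = 1, so p splits: (p) = P*P' with e=1, f=1, g=2.
Therefore p is split.

split


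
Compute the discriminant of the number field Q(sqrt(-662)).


For K = Q(sqrt(d)) with d squarefree: disc(K) = d if d = 1 mod 4, and disc(K) = 4d if d = 2 or 3 mod 4.
Here d = -662, and d mod 4 = 2.
d = 2 mod 4, not 1 (O_K = Z[sqrt(d)]), so disc(K) = 4d = 4 * (-662) = -2648

-2648


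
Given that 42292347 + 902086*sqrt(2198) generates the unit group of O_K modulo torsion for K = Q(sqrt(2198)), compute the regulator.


epsilon = 42292347 + 902086*sqrt(2198)
= 8.4585e+07
R = ln(8.4585e+07)
= 18.2533

18.2533


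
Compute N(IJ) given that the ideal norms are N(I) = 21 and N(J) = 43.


N(IJ) = N(I) * N(J)
= 21 * 43
= 903

903


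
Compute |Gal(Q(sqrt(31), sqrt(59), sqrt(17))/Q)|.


The 3 square roots of distinct primes are multiplicatively independent over Q,
so [K:Q] = 2^3 and Gal(K/Q) is isomorphic to (Z/2Z)^3.
|Gal| = 2^3 = 8

8


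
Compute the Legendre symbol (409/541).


p = 541 is prime, so compute (409/541) with the reciprocity algorithm (Jacobi-symbol steps: pull out 2s via (2/n), flip via reciprocity, reduce):
  reciprocity: (409/541) -> +(541/409)
  reduce: (132/409)
  pull out 2: (2/409) = +1  (since 409 mod 8 = 1)
  pull out 2: (2/409) = +1  (since 409 mod 8 = 1)
  reciprocity: (33/409) -> +(409/33)
  reduce: (13/33)
  reciprocity: (13/33) -> +(33/13)
  reduce: (7/13)
  reciprocity: (7/13) -> +(13/7)
  reduce: (6/7)
  pull out 2: (2/7) = +1  (since 7 mod 8 = 7)
  reciprocity: (3/7) -> -(7/3)
  reduce: (1/3)
  (1/3) = 1
Product of signs = -1
(409/541) = -1

-1


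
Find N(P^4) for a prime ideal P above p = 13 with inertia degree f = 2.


N(P^a) = p^(a*f)
= 13^(4*2)
= 13^8
= 815730721

815730721


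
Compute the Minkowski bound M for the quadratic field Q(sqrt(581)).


d = 581, d mod 4 = 1, so disc(K) = d = 581; |disc(K)| = 581
Real quadratic field, so n = 2, s = r2 = 0, r1 = 2
M = (n!/n^n) * (4/pi)^s * sqrt(|disc(K)|) = (2!/2^2) * (4/pi)^0 * sqrt(581)
= 0.5 * 1.000000 * 24.103942
= 12.0520

12.0520


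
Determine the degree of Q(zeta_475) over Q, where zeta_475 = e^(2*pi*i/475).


The degree equals Euler's totient phi(475).
475 = 5^2 * 19
phi(475) = 360

360


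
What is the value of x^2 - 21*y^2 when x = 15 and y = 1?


x^2 - d*y^2
= 15^2 - 21*1^2
= 225 - 21
= 204

204


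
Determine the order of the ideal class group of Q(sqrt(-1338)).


K = Q(sqrt(-1338)). d mod 4 = 2, so D = disc(K) = 4d = -5352
h(K) equals the number of primitive reduced positive-definite forms (a, b, c) = a*x^2 + b*x*y + c*y^2 with b^2 - 4ac = D,
where reduced means |b| <= a <= c, with b >= 0 whenever |b| = a or a = c, and primitive means gcd(a, b, c) = 1.
Reduced forces 3a^2 <= |D| = 5352, so 1 <= a <= 42; b must have the parity of D, and c = (b^2 - D)/(4a) must be an integer >= a.
Enumerate a = 1..42, b in [-a, a]:
  a=1: (1, 0, 1338)  [1]
  a=2: (2, 0, 669)  [1]
  a=3: (3, 0, 446)  [1]
  a=4..5: none
  a=6: (6, 0, 223)  [1]
  a=7..10: none
  a=11: (11, -4, 122), (11, 4, 122)  [2]
  a=12: none
  a=13: (13, -2, 103), (13, 2, 103)  [2]
  a=14..18: none
  a=19: (19, -14, 73), (19, 14, 73)  [2]
  a=20..21: none
  a=22: (22, -4, 61), (22, 4, 61)  [2]
  a=23..25: none
  a=26: (26, -24, 57), (26, 24, 57)  [2]
  a=27..28: none
  a=29: (29, -10, 47), (29, 10, 47)  [2]
  a=30..32: none
  a=33: (33, -18, 43), (33, 18, 43)  [2]
  a=34..37: none
  a=38: (38, -24, 39), (38, 24, 39)  [2]
  a=39..42: none
Total reduced forms: 1 + 1 + 1 + 1 + 2 + 2 + 2 + 2 + 2 + 2 + 2 + 2 = 20
h = 20

20


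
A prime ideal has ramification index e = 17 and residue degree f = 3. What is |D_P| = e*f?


|D_P| = e * f
= 17 * 3
= 51

51


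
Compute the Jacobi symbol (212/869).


Compute (212/869) via quadratic reciprocity:
  pull out 2: (2/869) = -1  (since 869 mod 8 = 5)
  pull out 2: (2/869) = -1  (since 869 mod 8 = 5)
  reciprocity: (53/869) -> +(869/53)
  reduce: (21/53)
  reciprocity: (21/53) -> +(53/21)
  reduce: (11/21)
  reciprocity: (11/21) -> +(21/11)
  reduce: (10/11)
  pull out 2: (2/11) = -1  (since 11 mod 8 = 3)
  reciprocity: (5/11) -> +(11/5)
  reduce: (1/5)
  (1/5) = 1
Product of signs = -1

-1


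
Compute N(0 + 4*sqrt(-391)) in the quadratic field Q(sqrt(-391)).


N(a + b*sqrt(d)) = a^2 - d*b^2
= (0)^2 - (-391)*(4)^2
= 0 + 6256
= 6256

6256


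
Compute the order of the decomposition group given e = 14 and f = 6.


|D_P| = e * f
= 14 * 6
= 84

84


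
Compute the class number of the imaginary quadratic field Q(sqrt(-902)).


K = Q(sqrt(-902)). d mod 4 = 2, so D = disc(K) = 4d = -3608
h(K) equals the number of primitive reduced positive-definite forms (a, b, c) = a*x^2 + b*x*y + c*y^2 with b^2 - 4ac = D,
where reduced means |b| <= a <= c, with b >= 0 whenever |b| = a or a = c, and primitive means gcd(a, b, c) = 1.
Reduced forces 3a^2 <= |D| = 3608, so 1 <= a <= 34; b must have the parity of D, and c = (b^2 - D)/(4a) must be an integer >= a.
Enumerate a = 1..34, b in [-a, a]:
  a=1: (1, 0, 902)  [1]
  a=2: (2, 0, 451)  [1]
  a=3: (3, -2, 301), (3, 2, 301)  [2]
  a=4..5: none
  a=6: (6, -4, 151), (6, 4, 151)  [2]
  a=7: (7, -2, 129), (7, 2, 129)  [2]
  a=8: none
  a=9: (9, -8, 102), (9, 8, 102)  [2]
  a=10: none
  a=11: (11, 0, 82)  [1]
  a=12..13: none
  a=14: (14, -12, 67), (14, 12, 67)  [2]
  a=15..16: none
  a=17: (17, -8, 54), (17, 8, 54)  [2]
  a=18: (18, -8, 51), (18, 8, 51)  [2]
  a=19..20: none
  a=21: (21, -16, 46), (21, -2, 43), (21, 2, 43), (21, 16, 46)  [4]
  a=22: (22, 0, 41)  [1]
  a=23: (23, -16, 42), (23, 16, 42)  [2]
  a=24..26: none
  a=27: (27, -8, 34), (27, 8, 34)  [2]
  a=28..30: none
  a=31: (31, -22, 33), (31, 22, 33)  [2]
  a=32..34: none
Total reduced forms: 1 + 1 + 2 + 2 + 2 + 2 + 1 + 2 + 2 + 2 + 4 + 1 + 2 + 2 + 2 = 28
h = 28

28


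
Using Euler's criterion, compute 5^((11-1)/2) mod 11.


p = 11 is prime and the exponent is (p-1)/2 = 5, so by Euler's criterion 5^5 = (5/11) = +1 or -1 mod 11.
Compute by square-and-multiply:
  5 = 4 + 1 (binary 101)
  Repeated squaring mod 11: 5^1 = 5, 5^2 = 3, 5^4 = 9
  5^5 = 5^4 * 5^1 = 9 * 5 mod 11
    9 * 5 = 45 = 1 mod 11
  5^5 = 1 mod 11
Result 1: 5 is a quadratic residue mod 11.
5^5 mod 11 = 1

1


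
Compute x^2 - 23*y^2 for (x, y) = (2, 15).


x^2 - d*y^2
= 2^2 - 23*15^2
= 4 - 5175
= -5171

-5171


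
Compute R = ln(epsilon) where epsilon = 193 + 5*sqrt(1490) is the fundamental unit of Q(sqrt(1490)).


epsilon = 193 + 5*sqrt(1490)
= 386.0026
R = ln(386.0026)
= 5.9558

5.9558


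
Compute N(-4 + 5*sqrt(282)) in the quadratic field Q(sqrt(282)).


N(a + b*sqrt(d)) = a^2 - d*b^2
= (-4)^2 - (282)*(5)^2
= 16 - 7050
= -7034

-7034


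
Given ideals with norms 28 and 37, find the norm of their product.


N(IJ) = N(I) * N(J)
= 28 * 37
= 1036

1036


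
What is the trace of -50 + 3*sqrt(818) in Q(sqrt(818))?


Tr(a + b*sqrt(d)) = (a + b*sqrt(d)) + (a - b*sqrt(d)) = 2a
= 2 * (-50)
= -100

-100


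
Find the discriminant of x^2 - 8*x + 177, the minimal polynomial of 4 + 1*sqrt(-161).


The element 4 + 1*sqrt(-161) has minimal polynomial:
x^2 - 8*x + 177
Discriminant = (-8)^2 - 4*(177)
= 64 - 708
= -644

-644


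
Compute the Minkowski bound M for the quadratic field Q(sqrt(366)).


d = 366, d mod 4 = 2, so disc(K) = 4d = 1464; |disc(K)| = 1464
Real quadratic field, so n = 2, s = r2 = 0, r1 = 2
M = (n!/n^n) * (4/pi)^s * sqrt(|disc(K)|) = (2!/2^2) * (4/pi)^0 * sqrt(1464)
= 0.5 * 1.000000 * 38.262253
= 19.1311

19.1311


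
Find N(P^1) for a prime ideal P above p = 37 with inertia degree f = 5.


N(P^a) = p^(a*f)
= 37^(1*5)
= 37^5
= 69343957

69343957


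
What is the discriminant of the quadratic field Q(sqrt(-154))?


For K = Q(sqrt(d)) with d squarefree: disc(K) = d if d = 1 mod 4, and disc(K) = 4d if d = 2 or 3 mod 4.
Here d = -154, and d mod 4 = 2.
d = 2 mod 4, not 1 (O_K = Z[sqrt(d)]), so disc(K) = 4d = 4 * (-154) = -616

-616


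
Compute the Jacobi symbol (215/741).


Compute (215/741) via quadratic reciprocity:
  reciprocity: (215/741) -> +(741/215)
  reduce: (96/215)
  pull out 2: (2/215) = +1  (since 215 mod 8 = 7)
  pull out 2: (2/215) = +1  (since 215 mod 8 = 7)
  pull out 2: (2/215) = +1  (since 215 mod 8 = 7)
  pull out 2: (2/215) = +1  (since 215 mod 8 = 7)
  pull out 2: (2/215) = +1  (since 215 mod 8 = 7)
  reciprocity: (3/215) -> -(215/3)
  reduce: (2/3)
  pull out 2: (2/3) = -1  (since 3 mod 8 = 3)
  (1/3) = 1
Product of signs = 1

1


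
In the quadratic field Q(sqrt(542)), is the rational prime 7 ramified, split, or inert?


K = Q(sqrt(542)). Since d mod 4 = 2, disc(K) = 2168.
Check p | disc: 2168 mod 7 = 5.
p does not divide disc. Compute Legendre symbol (d/p):
3^((7-1)/2) mod 7 = -1
(d/p) = -1, so p is inert: (p) stays prime with e=1, f=2, g=1.
Therefore p is inert.

inert


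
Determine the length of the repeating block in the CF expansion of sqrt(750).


Run the CF algorithm for sqrt(750).
a_0 = floor(sqrt(750)) = 27; set m_0=0, q_0=1.
Recurrence: m' = q*a - m,  q' = (d - m'^2)/q,  a' = floor((a_0 + m')/q').
  step 1: m=27, q=21, a=2
  step 2: m=15, q=25, a=1
  step 3: m=10, q=26, a=1
  step 4: m=16, q=19, a=2
  step 5: m=22, q=14, a=3
  step 6: m=20, q=25, a=1
  step 7: m=5, q=29, a=1
  step 8: m=24, q=6, a=8
  step 9: m=24, q=29, a=1
  step 10: m=5, q=25, a=1
  step 11: m=20, q=14, a=3
  step 12: m=22, q=19, a=2
  step 13: m=16, q=26, a=1
  step 14: m=10, q=25, a=1
  step 15: m=15, q=21, a=2
  step 16: m=27, q=1, a=54
a_16 = 2*a_0 = 54, so the period closes here.
sqrt(750) = [27; 2, 1, 1, 2, 3, 1, 1, 8, 1, 1, 3, 2, 1, 1, 2, 54]
Period length = 16

16


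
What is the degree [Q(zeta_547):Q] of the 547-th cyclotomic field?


The degree equals Euler's totient phi(547).
547 = 547
phi(547) = 546

546


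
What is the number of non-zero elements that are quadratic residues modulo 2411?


For prime p, the number of non-zero quadratic residues is (p-1)/2.
= (2411-1)/2
= 1205

1205


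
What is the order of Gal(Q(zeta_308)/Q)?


|Gal(Q(zeta_308)/Q)| = phi(308)
= 120

120


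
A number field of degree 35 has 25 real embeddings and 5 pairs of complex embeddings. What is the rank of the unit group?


By Dirichlet's unit theorem:
rank = r1 + r2 - 1
= 25 + 5 - 1
= 29

29


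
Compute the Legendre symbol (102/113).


p = 113 is prime, so compute (102/113) with the reciprocity algorithm (Jacobi-symbol steps: pull out 2s via (2/n), flip via reciprocity, reduce):
  pull out 2: (2/113) = +1  (since 113 mod 8 = 1)
  reciprocity: (51/113) -> +(113/51)
  reduce: (11/51)
  reciprocity: (11/51) -> -(51/11)
  reduce: (7/11)
  reciprocity: (7/11) -> -(11/7)
  reduce: (4/7)
  pull out 2: (2/7) = +1  (since 7 mod 8 = 7)
  pull out 2: (2/7) = +1  (since 7 mod 8 = 7)
  (1/7) = 1
Product of signs = 1
(102/113) = 1

1


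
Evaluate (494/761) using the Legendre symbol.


p = 761 is prime, so compute (494/761) with the reciprocity algorithm (Jacobi-symbol steps: pull out 2s via (2/n), flip via reciprocity, reduce):
  pull out 2: (2/761) = +1  (since 761 mod 8 = 1)
  reciprocity: (247/761) -> +(761/247)
  reduce: (20/247)
  pull out 2: (2/247) = +1  (since 247 mod 8 = 7)
  pull out 2: (2/247) = +1  (since 247 mod 8 = 7)
  reciprocity: (5/247) -> +(247/5)
  reduce: (2/5)
  pull out 2: (2/5) = -1  (since 5 mod 8 = 5)
  (1/5) = 1
Product of signs = -1
(494/761) = -1

-1


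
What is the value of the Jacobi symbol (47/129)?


Compute (47/129) via quadratic reciprocity:
  reciprocity: (47/129) -> +(129/47)
  reduce: (35/47)
  reciprocity: (35/47) -> -(47/35)
  reduce: (12/35)
  pull out 2: (2/35) = -1  (since 35 mod 8 = 3)
  pull out 2: (2/35) = -1  (since 35 mod 8 = 3)
  reciprocity: (3/35) -> -(35/3)
  reduce: (2/3)
  pull out 2: (2/3) = -1  (since 3 mod 8 = 3)
  (1/3) = 1
Product of signs = -1

-1


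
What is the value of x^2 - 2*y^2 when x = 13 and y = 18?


x^2 - d*y^2
= 13^2 - 2*18^2
= 169 - 648
= -479

-479


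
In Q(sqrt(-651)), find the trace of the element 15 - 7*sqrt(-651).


Tr(a + b*sqrt(d)) = (a + b*sqrt(d)) + (a - b*sqrt(d)) = 2a
= 2 * (15)
= 30

30


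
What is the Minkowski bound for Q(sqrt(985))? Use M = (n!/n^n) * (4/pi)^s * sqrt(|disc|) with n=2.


d = 985, d mod 4 = 1, so disc(K) = d = 985; |disc(K)| = 985
Real quadratic field, so n = 2, s = r2 = 0, r1 = 2
M = (n!/n^n) * (4/pi)^s * sqrt(|disc(K)|) = (2!/2^2) * (4/pi)^0 * sqrt(985)
= 0.5 * 1.000000 * 31.384710
= 15.6924

15.6924


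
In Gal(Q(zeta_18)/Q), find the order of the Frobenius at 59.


The Frobenius at p in Gal(Q(zeta_n)/Q) = (Z/nZ)* is the class of p, so its order is ord_18(59), the smallest k >= 1 with 59^k = 1 mod 18.
n = 18 = 2 * 3^2, phi(18) = 6; the order divides phi(n).
Divisors of 6: 1, 2, 3, 6
Repeated squaring mod 18: 59^1 = 5, 59^2 = 7, 59^4 = 13
Test divisors in increasing order:
  k=1: 59^1 = 5 mod 18
  k=2: 59^2 = 7 mod 18
  k=3: 59^3 = 7 * 5 = 17 mod 18
  k=6: 59^6 = 13 * 7 = 1 mod 18  <- first divisor giving 1
Order = 6

6


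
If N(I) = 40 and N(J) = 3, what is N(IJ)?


N(IJ) = N(I) * N(J)
= 40 * 3
= 120

120


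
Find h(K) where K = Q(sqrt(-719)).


K = Q(sqrt(-719)). d mod 4 = 1, so D = disc(K) = d = -719
h(K) equals the number of primitive reduced positive-definite forms (a, b, c) = a*x^2 + b*x*y + c*y^2 with b^2 - 4ac = D,
where reduced means |b| <= a <= c, with b >= 0 whenever |b| = a or a = c, and primitive means gcd(a, b, c) = 1.
Reduced forces 3a^2 <= |D| = 719, so 1 <= a <= 15; b must have the parity of D, and c = (b^2 - D)/(4a) must be an integer >= a.
Enumerate a = 1..15, b in [-a, a]:
  a=1: (1, 1, 180)  [1]
  a=2: (2, -1, 90), (2, 1, 90)  [2]
  a=3: (3, -1, 60), (3, 1, 60)  [2]
  a=4: (4, -1, 45), (4, 1, 45)  [2]
  a=5: (5, -1, 36), (5, 1, 36)  [2]
  a=6: (6, -5, 31), (6, -1, 30), (6, 1, 30), (6, 5, 31)  [4]
  a=7: (7, -3, 26), (7, 3, 26)  [2]
  a=8: (8, -7, 24), (8, 7, 24)  [2]
  a=9: (9, -1, 20), (9, 1, 20)  [2]
  a=10: (10, -9, 20), (10, -1, 18), (10, 1, 18), (10, 9, 20)  [4]
  a=11: none
  a=12: (12, -7, 16), (12, -1, 15), (12, 1, 15), (12, 7, 16)  [4]
  a=13: (13, -3, 14), (13, 3, 14)  [2]
  a=14: (14, -11, 15), (14, 11, 15)  [2]
  a=15: none
Total reduced forms: 1 + 2 + 2 + 2 + 2 + 4 + 2 + 2 + 2 + 4 + 4 + 2 + 2 = 31
h = 31

31


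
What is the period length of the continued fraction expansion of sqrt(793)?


Run the CF algorithm for sqrt(793).
a_0 = floor(sqrt(793)) = 28; set m_0=0, q_0=1.
Recurrence: m' = q*a - m,  q' = (d - m'^2)/q,  a' = floor((a_0 + m')/q').
  step 1: m=28, q=9, a=6
  step 2: m=26, q=13, a=4
  step 3: m=26, q=9, a=6
  step 4: m=28, q=1, a=56
a_4 = 2*a_0 = 56, so the period closes here.
sqrt(793) = [28; 6, 4, 6, 56]
Period length = 4

4


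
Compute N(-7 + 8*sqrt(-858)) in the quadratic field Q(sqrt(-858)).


N(a + b*sqrt(d)) = a^2 - d*b^2
= (-7)^2 - (-858)*(8)^2
= 49 + 54912
= 54961

54961


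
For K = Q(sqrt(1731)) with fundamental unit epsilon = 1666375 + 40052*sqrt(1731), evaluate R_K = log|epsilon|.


epsilon = 1666375 + 40052*sqrt(1731)
= 3.3327e+06
R = ln(3.3327e+06)
= 15.0193

15.0193


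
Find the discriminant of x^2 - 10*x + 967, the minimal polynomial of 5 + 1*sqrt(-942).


The element 5 + 1*sqrt(-942) has minimal polynomial:
x^2 - 10*x + 967
Discriminant = (-10)^2 - 4*(967)
= 100 - 3868
= -3768

-3768


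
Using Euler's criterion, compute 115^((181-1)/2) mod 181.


p = 181 is prime and the exponent is (p-1)/2 = 90, so by Euler's criterion 115^90 = (115/181) = +1 or -1 mod 181.
Compute by square-and-multiply:
  90 = 64 + 16 + 8 + 2 (binary 1011010)
  Repeated squaring mod 181: 115^1 = 115, 115^2 = 12, 115^4 = 144, 115^8 = 102, 115^16 = 87, 115^32 = 148, 115^64 = 3
  115^90 = 115^64 * 115^16 * 115^8 * 115^2 = 3 * 87 * 102 * 12 mod 181
    3 * 87 = 261 = 80 mod 181
    80 * 102 = 8160 = 15 mod 181
    15 * 12 = 180 = 180 mod 181
  115^90 = 180 mod 181
Result 180 = p - 1 = -1 mod 181: 115 is a quadratic non-residue mod 181. As a residue in [0, p-1] the value is 180.
115^90 mod 181 = 180

180


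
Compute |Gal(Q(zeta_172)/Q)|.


|Gal(Q(zeta_172)/Q)| = phi(172)
= 84

84


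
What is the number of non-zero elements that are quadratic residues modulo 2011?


For prime p, the number of non-zero quadratic residues is (p-1)/2.
= (2011-1)/2
= 1005

1005


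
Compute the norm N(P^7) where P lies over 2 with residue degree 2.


N(P^a) = p^(a*f)
= 2^(7*2)
= 2^14
= 16384

16384


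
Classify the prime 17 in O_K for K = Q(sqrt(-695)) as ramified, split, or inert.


K = Q(sqrt(-695)). Since d mod 4 = 1, disc(K) = -695.
Check p | disc: -695 mod 17 = 2.
p does not divide disc. Compute Legendre symbol (d/p):
2^((17-1)/2) mod 17 = 1
(d/p) = 1, so p splits: (p) = P*P' with e=1, f=1, g=2.
Therefore p is split.

split


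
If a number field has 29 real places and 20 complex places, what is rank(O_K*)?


By Dirichlet's unit theorem:
rank = r1 + r2 - 1
= 29 + 20 - 1
= 48

48


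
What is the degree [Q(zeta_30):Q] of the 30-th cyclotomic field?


The degree equals Euler's totient phi(30).
30 = 2 * 3 * 5
phi(30) = 8

8


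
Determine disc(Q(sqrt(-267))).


For K = Q(sqrt(d)) with d squarefree: disc(K) = d if d = 1 mod 4, and disc(K) = 4d if d = 2 or 3 mod 4.
Here d = -267, and d mod 4 = 1.
d = 1 mod 4 (O_K = Z[(1+sqrt(d))/2]), so disc(K) = d = -267

-267


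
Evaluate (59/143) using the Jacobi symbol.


Compute (59/143) via quadratic reciprocity:
  reciprocity: (59/143) -> -(143/59)
  reduce: (25/59)
  reciprocity: (25/59) -> +(59/25)
  reduce: (9/25)
  reciprocity: (9/25) -> +(25/9)
  reduce: (7/9)
  reciprocity: (7/9) -> +(9/7)
  reduce: (2/7)
  pull out 2: (2/7) = +1  (since 7 mod 8 = 7)
  (1/7) = 1
Product of signs = -1

-1


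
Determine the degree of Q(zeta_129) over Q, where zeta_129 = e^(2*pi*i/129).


The degree equals Euler's totient phi(129).
129 = 3 * 43
phi(129) = 84

84


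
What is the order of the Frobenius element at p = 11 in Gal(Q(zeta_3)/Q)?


The Frobenius at p in Gal(Q(zeta_n)/Q) = (Z/nZ)* is the class of p, so its order is ord_3(11), the smallest k >= 1 with 11^k = 1 mod 3.
n = 3 = 3, phi(3) = 2; the order divides phi(n).
Divisors of 2: 1, 2
Repeated squaring mod 3: 11^1 = 2, 11^2 = 1
Test divisors in increasing order:
  k=1: 11^1 = 2 mod 3
  k=2: 11^2 = 1 mod 3  <- first divisor giving 1
Order = 2

2


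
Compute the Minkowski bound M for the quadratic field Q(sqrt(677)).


d = 677, d mod 4 = 1, so disc(K) = d = 677; |disc(K)| = 677
Real quadratic field, so n = 2, s = r2 = 0, r1 = 2
M = (n!/n^n) * (4/pi)^s * sqrt(|disc(K)|) = (2!/2^2) * (4/pi)^0 * sqrt(677)
= 0.5 * 1.000000 * 26.019224
= 13.0096

13.0096


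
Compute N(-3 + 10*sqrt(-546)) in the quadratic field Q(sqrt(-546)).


N(a + b*sqrt(d)) = a^2 - d*b^2
= (-3)^2 - (-546)*(10)^2
= 9 + 54600
= 54609

54609


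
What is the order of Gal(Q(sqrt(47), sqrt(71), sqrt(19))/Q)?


The 3 square roots of distinct primes are multiplicatively independent over Q,
so [K:Q] = 2^3 and Gal(K/Q) is isomorphic to (Z/2Z)^3.
|Gal| = 2^3 = 8

8


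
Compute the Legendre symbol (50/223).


p = 223 is prime, so compute (50/223) with the reciprocity algorithm (Jacobi-symbol steps: pull out 2s via (2/n), flip via reciprocity, reduce):
  pull out 2: (2/223) = +1  (since 223 mod 8 = 7)
  reciprocity: (25/223) -> +(223/25)
  reduce: (23/25)
  reciprocity: (23/25) -> +(25/23)
  reduce: (2/23)
  pull out 2: (2/23) = +1  (since 23 mod 8 = 7)
  (1/23) = 1
Product of signs = 1
(50/223) = 1

1


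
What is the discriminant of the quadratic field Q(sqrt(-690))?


For K = Q(sqrt(d)) with d squarefree: disc(K) = d if d = 1 mod 4, and disc(K) = 4d if d = 2 or 3 mod 4.
Here d = -690, and d mod 4 = 2.
d = 2 mod 4, not 1 (O_K = Z[sqrt(d)]), so disc(K) = 4d = 4 * (-690) = -2760

-2760


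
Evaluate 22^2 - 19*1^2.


x^2 - d*y^2
= 22^2 - 19*1^2
= 484 - 19
= 465

465


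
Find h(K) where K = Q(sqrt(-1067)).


K = Q(sqrt(-1067)). d mod 4 = 1, so D = disc(K) = d = -1067
h(K) equals the number of primitive reduced positive-definite forms (a, b, c) = a*x^2 + b*x*y + c*y^2 with b^2 - 4ac = D,
where reduced means |b| <= a <= c, with b >= 0 whenever |b| = a or a = c, and primitive means gcd(a, b, c) = 1.
Reduced forces 3a^2 <= |D| = 1067, so 1 <= a <= 18; b must have the parity of D, and c = (b^2 - D)/(4a) must be an integer >= a.
Enumerate a = 1..18, b in [-a, a]:
  a=1: (1, 1, 267)  [1]
  a=2: none
  a=3: (3, -1, 89), (3, 1, 89)  [2]
  a=4..6: none
  a=7: (7, -5, 39), (7, 5, 39)  [2]
  a=8: none
  a=9: (9, -7, 31), (9, 7, 31)  [2]
  a=10: none
  a=11: (11, 11, 27)  [1]
  a=12: none
  a=13: (13, -5, 21), (13, 5, 21)  [2]
  a=14..16: none
  a=17: (17, -15, 19), (17, 15, 19)  [2]
  a=18: none
Total reduced forms: 1 + 2 + 2 + 2 + 1 + 2 + 2 = 12
h = 12

12


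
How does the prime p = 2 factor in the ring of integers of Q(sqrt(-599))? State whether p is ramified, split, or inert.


K = Q(sqrt(-599)). Since d mod 4 = 1, disc(K) = -599.
Check p | disc: -599 mod 2 = 1.
p=2 does not divide disc (d is 1 mod 4). 2 splits iff d = 1 mod 8.
d mod 8 = 1, so (d/2) = 1.
(d/p) = 1, so p splits: (p) = P*P' with e=1, f=1, g=2.
Therefore p is split.

split


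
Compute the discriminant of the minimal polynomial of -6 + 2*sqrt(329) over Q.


The element -6 + 2*sqrt(329) has minimal polynomial:
x^2 + 12*x - 1280
Discriminant = (12)^2 - 4*(-1280)
= 144 + 5120
= 5264

5264


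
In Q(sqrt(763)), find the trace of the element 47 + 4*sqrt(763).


Tr(a + b*sqrt(d)) = (a + b*sqrt(d)) + (a - b*sqrt(d)) = 2a
= 2 * (47)
= 94

94


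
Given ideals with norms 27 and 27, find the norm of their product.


N(IJ) = N(I) * N(J)
= 27 * 27
= 729

729


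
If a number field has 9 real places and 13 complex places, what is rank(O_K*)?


By Dirichlet's unit theorem:
rank = r1 + r2 - 1
= 9 + 13 - 1
= 21

21


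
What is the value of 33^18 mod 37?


p = 37 is prime and the exponent is (p-1)/2 = 18, so by Euler's criterion 33^18 = (33/37) = +1 or -1 mod 37.
Compute by square-and-multiply:
  18 = 16 + 2 (binary 10010)
  Repeated squaring mod 37: 33^1 = 33, 33^2 = 16, 33^4 = 34, 33^8 = 9, 33^16 = 7
  33^18 = 33^16 * 33^2 = 7 * 16 mod 37
    7 * 16 = 112 = 1 mod 37
  33^18 = 1 mod 37
Result 1: 33 is a quadratic residue mod 37.
33^18 mod 37 = 1

1


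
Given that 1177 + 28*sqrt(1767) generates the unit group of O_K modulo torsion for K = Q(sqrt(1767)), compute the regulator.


epsilon = 1177 + 28*sqrt(1767)
= 2353.9996
R = ln(2353.9996)
= 7.7639

7.7639


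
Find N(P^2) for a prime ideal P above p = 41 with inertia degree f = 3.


N(P^a) = p^(a*f)
= 41^(2*3)
= 41^6
= 4750104241

4750104241


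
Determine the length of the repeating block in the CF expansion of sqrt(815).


Run the CF algorithm for sqrt(815).
a_0 = floor(sqrt(815)) = 28; set m_0=0, q_0=1.
Recurrence: m' = q*a - m,  q' = (d - m'^2)/q,  a' = floor((a_0 + m')/q').
  step 1: m=28, q=31, a=1
  step 2: m=3, q=26, a=1
  step 3: m=23, q=11, a=4
  step 4: m=21, q=34, a=1
  step 5: m=13, q=19, a=2
  step 6: m=25, q=10, a=5
  step 7: m=25, q=19, a=2
  step 8: m=13, q=34, a=1
  step 9: m=21, q=11, a=4
  step 10: m=23, q=26, a=1
  step 11: m=3, q=31, a=1
  step 12: m=28, q=1, a=56
a_12 = 2*a_0 = 56, so the period closes here.
sqrt(815) = [28; 1, 1, 4, 1, 2, 5, 2, 1, 4, 1, 1, 56]
Period length = 12

12


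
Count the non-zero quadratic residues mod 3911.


For prime p, the number of non-zero quadratic residues is (p-1)/2.
= (3911-1)/2
= 1955

1955


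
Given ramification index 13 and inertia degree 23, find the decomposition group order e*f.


|D_P| = e * f
= 13 * 23
= 299

299


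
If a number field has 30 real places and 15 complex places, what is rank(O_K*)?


By Dirichlet's unit theorem:
rank = r1 + r2 - 1
= 30 + 15 - 1
= 44

44


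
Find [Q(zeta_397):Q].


The degree equals Euler's totient phi(397).
397 = 397
phi(397) = 396

396


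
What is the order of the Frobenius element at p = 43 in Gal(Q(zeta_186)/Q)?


The Frobenius at p in Gal(Q(zeta_n)/Q) = (Z/nZ)* is the class of p, so its order is ord_186(43), the smallest k >= 1 with 43^k = 1 mod 186.
n = 186 = 2 * 3 * 31, phi(186) = 60; the order divides phi(n).
Divisors of 60: 1, 2, 3, 4, 5, 6, 10, 12, 15, 20, 30, 60
Repeated squaring mod 186: 43^1 = 43, 43^2 = 175, 43^4 = 121, 43^8 = 133, 43^16 = 19, 43^32 = 175
Test divisors in increasing order:
  k=1: 43^1 = 43 mod 186
  k=2: 43^2 = 175 mod 186
  k=3: 43^3 = 175 * 43 = 85 mod 186
  k=4: 43^4 = 121 mod 186
  k=5: 43^5 = 121 * 43 = 181 mod 186
  k=6: 43^6 = 121 * 175 = 157 mod 186
  k=10: 43^10 = 133 * 175 = 25 mod 186
  k=12: 43^12 = 133 * 121 = 97 mod 186
  k=15: 43^15 = 133 * 121 * 175 * 43 = 61 mod 186
  k=20: 43^20 = 19 * 121 = 67 mod 186
  k=30: 43^30 = 19 * 133 * 121 * 175 = 1 mod 186  <- first divisor giving 1
Order = 30

30


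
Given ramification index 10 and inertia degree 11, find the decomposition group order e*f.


|D_P| = e * f
= 10 * 11
= 110

110


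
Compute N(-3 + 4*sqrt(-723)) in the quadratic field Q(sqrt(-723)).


N(a + b*sqrt(d)) = a^2 - d*b^2
= (-3)^2 - (-723)*(4)^2
= 9 + 11568
= 11577

11577


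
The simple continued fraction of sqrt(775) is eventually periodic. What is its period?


Run the CF algorithm for sqrt(775).
a_0 = floor(sqrt(775)) = 27; set m_0=0, q_0=1.
Recurrence: m' = q*a - m,  q' = (d - m'^2)/q,  a' = floor((a_0 + m')/q').
  step 1: m=27, q=46, a=1
  step 2: m=19, q=9, a=5
  step 3: m=26, q=11, a=4
  step 4: m=18, q=41, a=1
  step 5: m=23, q=6, a=8
  step 6: m=25, q=25, a=2
  step 7: m=25, q=6, a=8
  step 8: m=23, q=41, a=1
  step 9: m=18, q=11, a=4
  step 10: m=26, q=9, a=5
  step 11: m=19, q=46, a=1
  step 12: m=27, q=1, a=54
a_12 = 2*a_0 = 54, so the period closes here.
sqrt(775) = [27; 1, 5, 4, 1, 8, 2, 8, 1, 4, 5, 1, 54]
Period length = 12

12


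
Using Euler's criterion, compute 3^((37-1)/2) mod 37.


p = 37 is prime and the exponent is (p-1)/2 = 18, so by Euler's criterion 3^18 = (3/37) = +1 or -1 mod 37.
Compute by square-and-multiply:
  18 = 16 + 2 (binary 10010)
  Repeated squaring mod 37: 3^1 = 3, 3^2 = 9, 3^4 = 7, 3^8 = 12, 3^16 = 33
  3^18 = 3^16 * 3^2 = 33 * 9 mod 37
    33 * 9 = 297 = 1 mod 37
  3^18 = 1 mod 37
Result 1: 3 is a quadratic residue mod 37.
3^18 mod 37 = 1

1


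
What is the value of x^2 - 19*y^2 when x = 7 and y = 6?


x^2 - d*y^2
= 7^2 - 19*6^2
= 49 - 684
= -635

-635


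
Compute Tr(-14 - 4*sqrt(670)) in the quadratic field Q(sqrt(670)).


Tr(a + b*sqrt(d)) = (a + b*sqrt(d)) + (a - b*sqrt(d)) = 2a
= 2 * (-14)
= -28

-28


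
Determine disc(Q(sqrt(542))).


For K = Q(sqrt(d)) with d squarefree: disc(K) = d if d = 1 mod 4, and disc(K) = 4d if d = 2 or 3 mod 4.
Here d = 542, and d mod 4 = 2.
d = 2 mod 4, not 1 (O_K = Z[sqrt(d)]), so disc(K) = 4d = 4 * (542) = 2168

2168


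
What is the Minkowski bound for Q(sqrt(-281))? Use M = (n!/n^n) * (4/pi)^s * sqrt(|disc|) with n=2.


d = -281, d mod 4 = 3, so disc(K) = 4d = -1124; |disc(K)| = 1124
Imaginary quadratic field, so n = 2, s = r2 = 1, r1 = 0
M = (n!/n^n) * (4/pi)^s * sqrt(|disc(K)|) = (2!/2^2) * (4/pi)^1 * sqrt(1124)
= 0.5 * 1.273240 * 33.526109
= 21.3434

21.3434


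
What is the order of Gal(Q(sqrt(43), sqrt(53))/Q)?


The 2 square roots of distinct primes are multiplicatively independent over Q,
so [K:Q] = 2^2 and Gal(K/Q) is isomorphic to (Z/2Z)^2.
|Gal| = 2^2 = 4

4


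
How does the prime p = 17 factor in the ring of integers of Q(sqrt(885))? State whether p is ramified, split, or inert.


K = Q(sqrt(885)). Since d mod 4 = 1, disc(K) = 885.
Check p | disc: 885 mod 17 = 1.
p does not divide disc. Compute Legendre symbol (d/p):
1^((17-1)/2) mod 17 = 1
(d/p) = 1, so p splits: (p) = P*P' with e=1, f=1, g=2.
Therefore p is split.

split


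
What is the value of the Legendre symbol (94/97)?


p = 97 is prime, so compute (94/97) with the reciprocity algorithm (Jacobi-symbol steps: pull out 2s via (2/n), flip via reciprocity, reduce):
  pull out 2: (2/97) = +1  (since 97 mod 8 = 1)
  reciprocity: (47/97) -> +(97/47)
  reduce: (3/47)
  reciprocity: (3/47) -> -(47/3)
  reduce: (2/3)
  pull out 2: (2/3) = -1  (since 3 mod 8 = 3)
  (1/3) = 1
Product of signs = 1
(94/97) = 1

1
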